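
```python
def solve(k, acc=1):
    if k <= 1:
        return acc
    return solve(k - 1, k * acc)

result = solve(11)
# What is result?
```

Accumulator trace (n, acc): (11, 1) -> (10, 11) -> (9, 110) -> (8, 990) -> (7, 7920) -> (6, 55440) -> (5, 332640) -> (4, 1663200) -> (3, 6652800) -> (2, 19958400) -> (1, 39916800) -> return 39916800

Answer: 39916800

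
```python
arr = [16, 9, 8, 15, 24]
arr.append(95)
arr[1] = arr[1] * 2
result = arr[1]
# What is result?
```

Trace:
`arr = [16, 9, 8, 15, 24]` → arr = [16, 9, 8, 15, 24]
`arr.append(95)` → arr = [16, 9, 8, 15, 24, 95]
`arr[1] = arr[1] * 2` → arr = [16, 18, 8, 15, 24, 95]
`result = arr[1]` → result = 18
So result = 18

Answer: 18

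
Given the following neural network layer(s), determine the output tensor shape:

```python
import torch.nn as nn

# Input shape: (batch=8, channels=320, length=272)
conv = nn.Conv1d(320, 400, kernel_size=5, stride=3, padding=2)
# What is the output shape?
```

Input: (8, 320, 272) -> Output: (8, 400, 91)

Answer: (8, 400, 91)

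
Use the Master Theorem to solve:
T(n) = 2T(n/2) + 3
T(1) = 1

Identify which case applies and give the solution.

a=2, b=2, f(n)=3. log_2(2) = 1. Since c=0 < 1, Case 1 applies: T(n) = Θ(n^log_b(a)) = O(n).

Answer: O(n) - Case 1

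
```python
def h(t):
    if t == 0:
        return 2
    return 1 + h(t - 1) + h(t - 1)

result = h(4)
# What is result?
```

h(t) = 1 + 2·h(t-1), h(0)=2. Closed form: (2+1)·2^4 - 1 = 47.

Answer: 47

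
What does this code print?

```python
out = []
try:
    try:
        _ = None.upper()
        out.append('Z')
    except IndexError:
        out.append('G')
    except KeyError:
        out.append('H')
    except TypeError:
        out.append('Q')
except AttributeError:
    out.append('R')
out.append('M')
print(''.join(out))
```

Execution trace: 'R' (outer except AttributeError) → 'M' (after the try/except). Output: RM

Answer: RM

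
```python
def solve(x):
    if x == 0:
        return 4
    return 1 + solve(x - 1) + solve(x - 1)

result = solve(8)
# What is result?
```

solve(x) = 1 + 2·solve(x-1), solve(0)=4. Closed form: (4+1)·2^8 - 1 = 1279.

Answer: 1279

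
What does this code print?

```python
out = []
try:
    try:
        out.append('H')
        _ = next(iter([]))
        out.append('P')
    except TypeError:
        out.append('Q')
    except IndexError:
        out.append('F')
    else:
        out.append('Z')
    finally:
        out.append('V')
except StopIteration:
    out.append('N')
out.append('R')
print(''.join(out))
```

Execution trace: 'H' (inner try body) → 'V' (inner finally) → 'N' (outer except StopIteration) → 'R' (after the try/except). Output: HVNR

Answer: HVNR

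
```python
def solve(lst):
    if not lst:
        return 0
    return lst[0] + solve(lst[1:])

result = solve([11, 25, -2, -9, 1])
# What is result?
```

11 + 25 + (-2) + (-9) + 1 + 0 = 26

Answer: 26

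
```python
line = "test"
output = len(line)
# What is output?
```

Trace:
`line = "test"` → line = 'test'
`output = len(line)` → output = 4
So output = 4

Answer: 4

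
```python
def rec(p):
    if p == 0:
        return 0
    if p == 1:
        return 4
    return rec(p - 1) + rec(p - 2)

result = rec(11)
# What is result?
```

Build up from base cases: rec(0)=0, rec(1)=4, rec(2)=4, rec(3)=8, rec(4)=12, rec(5)=20, rec(6)=32, ..., rec(11)=356

Answer: 356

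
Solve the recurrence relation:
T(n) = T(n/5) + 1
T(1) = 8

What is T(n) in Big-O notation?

Each step divides n by 5 and adds 1. After log_5(n) steps we reach T(1)=8. So T(n) = 1·log_5(n) + 8 = O(log n).

Answer: O(log n)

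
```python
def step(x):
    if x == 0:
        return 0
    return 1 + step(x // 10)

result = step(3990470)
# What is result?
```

Count of digits of 3990470: 7

Answer: 7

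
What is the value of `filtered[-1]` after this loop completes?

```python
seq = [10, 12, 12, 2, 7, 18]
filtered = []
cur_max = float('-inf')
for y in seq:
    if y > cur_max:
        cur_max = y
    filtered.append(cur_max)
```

Running max ends at 18
`filtered` takes the values: [] → [10] → [10, 12] → [10, 12, 12] → [10, 12, 12, 12] → [10, 12, 12, 12, 12] → [10, 12, 12, 12, 12, 18]
So `filtered[-1]` = 18

Answer: 18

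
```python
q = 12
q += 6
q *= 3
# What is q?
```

Trace:
`q = 12` → q = 12
`q += 6` → q = 18
`q *= 3` → q = 54
So q = 54

Answer: 54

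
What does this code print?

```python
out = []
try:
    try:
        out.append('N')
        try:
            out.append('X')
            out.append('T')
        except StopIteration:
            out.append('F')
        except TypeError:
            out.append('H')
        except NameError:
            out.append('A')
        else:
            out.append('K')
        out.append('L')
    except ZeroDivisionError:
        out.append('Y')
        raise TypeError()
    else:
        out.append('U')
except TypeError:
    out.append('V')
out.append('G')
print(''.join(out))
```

Execution trace: 'N' (try body) → 'X' (inner try body) → 'T' (inner try body, no exception) → 'K' (inner else) → 'L' (try body, no exception) → 'U' (else) → 'G' (after the try/except). Output: NXTKLUG

Answer: NXTKLUG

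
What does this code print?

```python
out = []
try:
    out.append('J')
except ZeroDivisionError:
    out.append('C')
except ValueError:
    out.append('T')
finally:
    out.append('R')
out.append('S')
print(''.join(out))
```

Execution trace: 'J' (try body, no exception) → 'R' (finally) → 'S' (after the try/except). Output: JRS

Answer: JRS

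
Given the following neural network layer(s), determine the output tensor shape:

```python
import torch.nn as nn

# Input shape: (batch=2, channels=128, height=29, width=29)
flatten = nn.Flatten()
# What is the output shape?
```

Input: (2, 128, 29, 29) -> Output: (2, 107648)

Answer: (2, 107648)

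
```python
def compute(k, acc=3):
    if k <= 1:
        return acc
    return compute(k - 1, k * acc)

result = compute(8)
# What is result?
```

Accumulator trace (n, acc): (8, 3) -> (7, 24) -> (6, 168) -> (5, 1008) -> (4, 5040) -> (3, 20160) -> (2, 60480) -> (1, 120960) -> return 120960

Answer: 120960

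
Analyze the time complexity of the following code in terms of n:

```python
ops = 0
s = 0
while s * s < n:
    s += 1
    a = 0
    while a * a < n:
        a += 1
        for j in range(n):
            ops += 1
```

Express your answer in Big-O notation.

Each loop level contributes: √n × √n × n. Multiplying the contributions gives O(n^2).

Answer: O(n^2)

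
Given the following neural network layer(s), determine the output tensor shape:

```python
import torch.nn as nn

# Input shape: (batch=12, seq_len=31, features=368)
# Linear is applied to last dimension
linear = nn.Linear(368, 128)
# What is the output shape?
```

Input: (12, 31, 368) -> Output: (12, 31, 128)

Answer: (12, 31, 128)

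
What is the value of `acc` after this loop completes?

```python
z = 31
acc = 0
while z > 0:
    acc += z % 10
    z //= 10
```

Sum digits of 31
`acc` takes the values: 0 → 1 → 4

Answer: 4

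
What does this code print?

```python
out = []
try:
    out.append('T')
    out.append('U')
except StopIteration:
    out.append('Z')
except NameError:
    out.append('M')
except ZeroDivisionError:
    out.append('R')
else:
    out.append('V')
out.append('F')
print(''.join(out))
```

Execution trace: 'T' (try body) → 'U' (try body, no exception) → 'V' (else) → 'F' (after the try/except). Output: TUVF

Answer: TUVF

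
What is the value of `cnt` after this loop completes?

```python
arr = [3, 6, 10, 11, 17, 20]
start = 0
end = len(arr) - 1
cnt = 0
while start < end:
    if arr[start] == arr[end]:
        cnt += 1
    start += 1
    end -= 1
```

Count matching pairs from ends
`cnt` takes the values: 0

Answer: 0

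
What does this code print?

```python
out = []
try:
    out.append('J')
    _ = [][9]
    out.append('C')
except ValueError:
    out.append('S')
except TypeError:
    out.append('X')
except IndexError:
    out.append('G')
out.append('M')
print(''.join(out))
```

Execution trace: 'J' (try body) → 'G' (except IndexError) → 'M' (after the try/except). Output: JGM

Answer: JGM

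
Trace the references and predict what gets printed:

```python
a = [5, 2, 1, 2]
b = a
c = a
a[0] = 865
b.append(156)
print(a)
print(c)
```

Key concept: multiple aliases.
Step by step:
`a = [5, 2, 1, 2]` → a = [5, 2, 1, 2]
`b = a` → b = [5, 2, 1, 2] (same object as a)
`c = a` → c = [5, 2, 1, 2] (same object as a, b)
`a[0] = 865` → a = [865, 2, 1, 2] (same object as b, c); b = [865, 2, 1, 2] (same object as a, c); c = [865, 2, 1, 2] (same object as a, b)
`b.append(156)` → a = [865, 2, 1, 2, 156] (same object as b, c); b = [865, 2, 1, 2, 156] (same object as a, c); c = [865, 2, 1, 2, 156] (same object as a, b)
`print(a)` → prints [865, 2, 1, 2, 156]
`print(c)` → prints [865, 2, 1, 2, 156]

Answer:
[865, 2, 1, 2, 156]
[865, 2, 1, 2, 156]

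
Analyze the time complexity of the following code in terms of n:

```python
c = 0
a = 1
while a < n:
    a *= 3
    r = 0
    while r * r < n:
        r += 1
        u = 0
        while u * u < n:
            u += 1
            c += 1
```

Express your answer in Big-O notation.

Each loop level contributes: log n × √n × √n. Multiplying the contributions gives O(n log n).

Answer: O(n log n)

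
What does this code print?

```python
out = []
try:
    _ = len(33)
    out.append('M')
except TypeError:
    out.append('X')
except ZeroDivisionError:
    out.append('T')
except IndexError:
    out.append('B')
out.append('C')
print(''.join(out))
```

Execution trace: 'X' (except TypeError) → 'C' (after the try/except). Output: XC

Answer: XC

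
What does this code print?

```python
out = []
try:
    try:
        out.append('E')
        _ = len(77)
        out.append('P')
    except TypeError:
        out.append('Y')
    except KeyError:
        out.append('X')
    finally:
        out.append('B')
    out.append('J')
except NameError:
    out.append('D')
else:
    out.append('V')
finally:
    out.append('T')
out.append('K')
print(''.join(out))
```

Execution trace: 'E' (inner try body) → 'Y' (inner except TypeError) → 'B' (inner finally) → 'J' (try body, no exception) → 'V' (else) → 'T' (finally) → 'K' (after the try/except). Output: EYBJVTK

Answer: EYBJVTK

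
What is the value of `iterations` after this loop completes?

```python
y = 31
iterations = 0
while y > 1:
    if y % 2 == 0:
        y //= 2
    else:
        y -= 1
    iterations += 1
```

Steps to reduce 31 to 1
`iterations` takes the values: 0 → 1 → 2 → 3 → 4 → 5 → 6 → 7 → 8

Answer: 8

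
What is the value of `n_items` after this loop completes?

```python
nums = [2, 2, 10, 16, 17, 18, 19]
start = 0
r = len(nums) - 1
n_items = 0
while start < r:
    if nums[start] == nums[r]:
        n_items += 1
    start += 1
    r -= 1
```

Count matching pairs from ends
`n_items` takes the values: 0

Answer: 0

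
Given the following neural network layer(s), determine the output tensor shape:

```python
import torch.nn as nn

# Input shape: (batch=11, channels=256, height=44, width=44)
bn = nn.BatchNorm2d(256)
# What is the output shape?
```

Input: (11, 256, 44, 44) -> Output: (11, 256, 44, 44)

Answer: (11, 256, 44, 44)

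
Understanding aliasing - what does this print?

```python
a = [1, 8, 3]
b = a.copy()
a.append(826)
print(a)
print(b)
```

Key concept: list.copy() creates independent copy.
Step by step:
`a = [1, 8, 3]` → a = [1, 8, 3]
`b = a.copy()` → b = [1, 8, 3]
`a.append(826)` → a = [1, 8, 3, 826]
`print(a)` → prints [1, 8, 3, 826]
`print(b)` → prints [1, 8, 3]

Answer:
[1, 8, 3, 826]
[1, 8, 3]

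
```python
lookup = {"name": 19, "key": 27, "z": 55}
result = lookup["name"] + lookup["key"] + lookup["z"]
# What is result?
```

Trace:
`lookup = {"name": 19, "key": 27, "z": 55}` → lookup = {'name': 19, 'key': 27, 'z': 55}
`result = lookup["name"] + lookup["key"] + lookup["z"]` → result = 101
So result = 101

Answer: 101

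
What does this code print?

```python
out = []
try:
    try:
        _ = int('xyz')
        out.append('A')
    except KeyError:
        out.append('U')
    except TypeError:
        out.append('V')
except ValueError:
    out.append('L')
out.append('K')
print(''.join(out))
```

Execution trace: 'L' (outer except ValueError) → 'K' (after the try/except). Output: LK

Answer: LK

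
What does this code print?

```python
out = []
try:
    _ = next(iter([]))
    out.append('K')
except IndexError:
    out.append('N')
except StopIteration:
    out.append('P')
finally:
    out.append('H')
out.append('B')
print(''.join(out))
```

Execution trace: 'P' (except StopIteration) → 'H' (finally) → 'B' (after the try/except). Output: PHB

Answer: PHB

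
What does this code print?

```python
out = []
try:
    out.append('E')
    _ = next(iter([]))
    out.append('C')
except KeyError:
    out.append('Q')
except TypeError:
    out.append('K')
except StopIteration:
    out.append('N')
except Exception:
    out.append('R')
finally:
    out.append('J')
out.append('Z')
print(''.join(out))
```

Execution trace: 'E' (try body) → 'N' (except StopIteration) → 'J' (finally) → 'Z' (after the try/except). Output: ENJZ

Answer: ENJZ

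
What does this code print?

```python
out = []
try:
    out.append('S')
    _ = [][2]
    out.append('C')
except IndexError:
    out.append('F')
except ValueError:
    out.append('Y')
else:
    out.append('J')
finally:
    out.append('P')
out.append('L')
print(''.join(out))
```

Execution trace: 'S' (try body) → 'F' (except IndexError) → 'P' (finally) → 'L' (after the try/except). Output: SFPL

Answer: SFPL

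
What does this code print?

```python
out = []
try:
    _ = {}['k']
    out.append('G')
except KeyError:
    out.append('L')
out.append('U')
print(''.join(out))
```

Execution trace: 'L' (except KeyError) → 'U' (after the try/except). Output: LU

Answer: LU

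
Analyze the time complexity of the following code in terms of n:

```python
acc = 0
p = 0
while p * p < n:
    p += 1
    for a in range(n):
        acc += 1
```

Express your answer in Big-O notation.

Each loop level contributes: √n × n. Multiplying the contributions gives O(n√n).

Answer: O(n√n)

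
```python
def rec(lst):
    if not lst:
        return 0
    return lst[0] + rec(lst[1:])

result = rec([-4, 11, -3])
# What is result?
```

(-4) + 11 + (-3) + 0 = 4

Answer: 4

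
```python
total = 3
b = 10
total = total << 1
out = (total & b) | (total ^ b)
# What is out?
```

Trace:
`total = 3` → total = 3
`b = 10` → b = 10
`total = total << 1` → total = 6
`out = (total & b) | (total ^ b)` → out = 14
So out = 14

Answer: 14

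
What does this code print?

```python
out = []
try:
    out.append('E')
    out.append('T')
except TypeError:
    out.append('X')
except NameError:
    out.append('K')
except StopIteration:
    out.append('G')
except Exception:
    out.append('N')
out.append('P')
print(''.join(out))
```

Execution trace: 'E' (try body) → 'T' (try body, no exception) → 'P' (after the try/except). Output: ETP

Answer: ETP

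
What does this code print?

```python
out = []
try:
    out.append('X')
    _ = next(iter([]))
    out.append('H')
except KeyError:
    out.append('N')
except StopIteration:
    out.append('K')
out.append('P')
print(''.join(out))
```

Execution trace: 'X' (try body) → 'K' (except StopIteration) → 'P' (after the try/except). Output: XKP

Answer: XKP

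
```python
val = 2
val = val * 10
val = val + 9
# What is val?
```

Trace:
`val = 2` → val = 2
`val = val * 10` → val = 20
`val = val + 9` → val = 29
So val = 29

Answer: 29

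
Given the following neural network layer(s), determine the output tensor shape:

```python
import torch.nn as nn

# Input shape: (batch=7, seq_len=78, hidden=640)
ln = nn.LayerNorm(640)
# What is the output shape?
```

Input: (7, 78, 640) -> Output: (7, 78, 640)

Answer: (7, 78, 640)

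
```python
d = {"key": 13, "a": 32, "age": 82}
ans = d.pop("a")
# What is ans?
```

Trace:
`d = {"key": 13, "a": 32, "age": 82}` → d = {'key': 13, 'a': 32, 'age': 82}
`ans = d.pop("a")` → d = {'key': 13, 'age': 82}; ans = 32
So ans = 32

Answer: 32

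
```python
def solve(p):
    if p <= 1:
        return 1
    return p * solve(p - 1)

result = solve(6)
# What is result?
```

solve(6) = 6 * 5 * 4 * 3 * 2 * 1 = 720

Answer: 720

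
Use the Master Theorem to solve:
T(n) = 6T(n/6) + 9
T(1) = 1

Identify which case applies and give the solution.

a=6, b=6, f(n)=9. log_6(6) = 1. Since c=0 < 1, Case 1 applies: T(n) = Θ(n^log_b(a)) = O(n).

Answer: O(n) - Case 1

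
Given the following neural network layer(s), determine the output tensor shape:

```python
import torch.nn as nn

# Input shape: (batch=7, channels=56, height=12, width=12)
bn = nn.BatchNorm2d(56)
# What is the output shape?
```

Input: (7, 56, 12, 12) -> Output: (7, 56, 12, 12)

Answer: (7, 56, 12, 12)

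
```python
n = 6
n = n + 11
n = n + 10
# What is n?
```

Trace:
`n = 6` → n = 6
`n = n + 11` → n = 17
`n = n + 10` → n = 27
So n = 27

Answer: 27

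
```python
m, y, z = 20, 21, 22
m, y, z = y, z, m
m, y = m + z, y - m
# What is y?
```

Trace:
`m, y, z = 20, 21, 22` → m = 20; y = 21; z = 22
`m, y, z = y, z, m` → m = 21; y = 22; z = 20
`m, y = m + z, y - m` → m = 41; y = 1
So y = 1

Answer: 1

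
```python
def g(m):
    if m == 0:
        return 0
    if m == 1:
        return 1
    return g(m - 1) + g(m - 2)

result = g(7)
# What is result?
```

Build up from base cases: g(0)=0, g(1)=1, g(2)=1, g(3)=2, g(4)=3, g(5)=5, g(6)=8, ..., g(7)=13

Answer: 13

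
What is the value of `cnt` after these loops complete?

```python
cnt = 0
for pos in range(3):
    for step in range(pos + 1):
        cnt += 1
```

Triangle: 1 + 2 + ... + 3
`cnt` takes the values: 0 → 1 → 2 → 3 → 4 → 5 → 6

Answer: 6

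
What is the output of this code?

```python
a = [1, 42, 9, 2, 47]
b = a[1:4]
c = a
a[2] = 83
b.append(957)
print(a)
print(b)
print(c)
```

Key concept: slice vs alias.
Step by step:
`a = [1, 42, 9, 2, 47]` → a = [1, 42, 9, 2, 47]
`b = a[1:4]` → b = [42, 9, 2]
`c = a` → c = [1, 42, 9, 2, 47] (same object as a)
`a[2] = 83` → a = [1, 42, 83, 2, 47] (same object as c); c = [1, 42, 83, 2, 47] (same object as a)
`b.append(957)` → b = [42, 9, 2, 957]
`print(a)` → prints [1, 42, 83, 2, 47]
`print(b)` → prints [42, 9, 2, 957]
`print(c)` → prints [1, 42, 83, 2, 47]

Answer:
[1, 42, 83, 2, 47]
[42, 9, 2, 957]
[1, 42, 83, 2, 47]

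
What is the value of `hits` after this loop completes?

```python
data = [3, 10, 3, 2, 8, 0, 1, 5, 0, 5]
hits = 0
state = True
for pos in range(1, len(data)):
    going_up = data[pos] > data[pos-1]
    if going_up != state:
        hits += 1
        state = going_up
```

Count direction changes in [3, 10, 3, 2, 8, 0, 1, 5, 0, 5]
`hits` takes the values: 0 → 1 → 2 → 3 → 4 → 5 → 6

Answer: 6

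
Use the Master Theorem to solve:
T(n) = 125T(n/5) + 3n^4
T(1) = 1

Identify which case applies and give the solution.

a=125, b=5, f(n)=3n^4. log_5(125) = 3. Since c=4 > 3 and the regularity condition holds (125(n/5)^4 = (125/5^4)n^4 with 125/5^4 < 1), Case 3 applies: T(n) = Θ(f(n)) = O(n^4).

Answer: O(n^4) - Case 3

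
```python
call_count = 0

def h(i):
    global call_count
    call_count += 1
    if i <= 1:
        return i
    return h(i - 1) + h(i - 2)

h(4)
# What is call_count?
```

Calls(i) = 1 + Calls(i-1) + Calls(i-2); Calls(0)=Calls(1)=1. For i=4 this gives 9.

Answer: 9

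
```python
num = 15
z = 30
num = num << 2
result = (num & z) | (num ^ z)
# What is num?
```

Trace:
`num = 15` → num = 15
`z = 30` → z = 30
`num = num << 2` → num = 60
`result = (num & z) | (num ^ z)` → result = 62
So num = 60

Answer: 60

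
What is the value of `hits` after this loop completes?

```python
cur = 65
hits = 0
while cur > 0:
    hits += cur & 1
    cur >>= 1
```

Count set bits in 65 (binary: 0b1000001)
`hits` takes the values: 0 → 1 → 2

Answer: 2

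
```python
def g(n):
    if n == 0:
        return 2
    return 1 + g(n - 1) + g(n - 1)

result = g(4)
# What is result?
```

g(n) = 1 + 2·g(n-1), g(0)=2. Closed form: (2+1)·2^4 - 1 = 47.

Answer: 47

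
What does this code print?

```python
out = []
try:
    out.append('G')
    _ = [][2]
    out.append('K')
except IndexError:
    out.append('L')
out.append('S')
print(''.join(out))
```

Execution trace: 'G' (try body) → 'L' (except IndexError) → 'S' (after the try/except). Output: GLS

Answer: GLS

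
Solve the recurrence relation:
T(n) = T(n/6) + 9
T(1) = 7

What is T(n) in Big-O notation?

Each step divides n by 6 and adds 9. After log_6(n) steps we reach T(1)=7. So T(n) = 9·log_6(n) + 7 = O(log n).

Answer: O(log n)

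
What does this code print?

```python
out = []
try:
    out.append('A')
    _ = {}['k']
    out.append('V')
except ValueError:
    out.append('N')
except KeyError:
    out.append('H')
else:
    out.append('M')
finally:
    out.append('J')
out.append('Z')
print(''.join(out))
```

Execution trace: 'A' (try body) → 'H' (except KeyError) → 'J' (finally) → 'Z' (after the try/except). Output: AHJZ

Answer: AHJZ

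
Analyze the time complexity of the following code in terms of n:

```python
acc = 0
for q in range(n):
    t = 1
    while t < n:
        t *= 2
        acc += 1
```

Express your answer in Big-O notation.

Each loop level contributes: n × log n. Multiplying the contributions gives O(n log n).

Answer: O(n log n)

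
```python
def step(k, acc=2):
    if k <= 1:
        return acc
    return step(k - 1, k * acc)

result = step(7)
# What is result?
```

Accumulator trace (n, acc): (7, 2) -> (6, 14) -> (5, 84) -> (4, 420) -> (3, 1680) -> (2, 5040) -> (1, 10080) -> return 10080

Answer: 10080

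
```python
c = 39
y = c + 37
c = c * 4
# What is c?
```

Trace:
`c = 39` → c = 39
`y = c + 37` → y = 76
`c = c * 4` → c = 156
So c = 156

Answer: 156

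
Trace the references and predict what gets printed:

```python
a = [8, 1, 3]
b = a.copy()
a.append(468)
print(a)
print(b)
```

Key concept: list.copy() creates independent copy.
Step by step:
`a = [8, 1, 3]` → a = [8, 1, 3]
`b = a.copy()` → b = [8, 1, 3]
`a.append(468)` → a = [8, 1, 3, 468]
`print(a)` → prints [8, 1, 3, 468]
`print(b)` → prints [8, 1, 3]

Answer:
[8, 1, 3, 468]
[8, 1, 3]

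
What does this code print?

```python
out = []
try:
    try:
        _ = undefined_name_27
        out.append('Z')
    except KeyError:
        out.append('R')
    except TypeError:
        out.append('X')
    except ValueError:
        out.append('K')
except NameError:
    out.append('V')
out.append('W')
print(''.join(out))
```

Execution trace: 'V' (outer except NameError) → 'W' (after the try/except). Output: VW

Answer: VW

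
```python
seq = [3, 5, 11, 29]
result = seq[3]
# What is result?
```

Trace:
`seq = [3, 5, 11, 29]` → seq = [3, 5, 11, 29]
`result = seq[3]` → result = 29
So result = 29

Answer: 29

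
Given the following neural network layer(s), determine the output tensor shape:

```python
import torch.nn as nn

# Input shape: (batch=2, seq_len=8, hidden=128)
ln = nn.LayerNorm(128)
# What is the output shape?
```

Input: (2, 8, 128) -> Output: (2, 8, 128)

Answer: (2, 8, 128)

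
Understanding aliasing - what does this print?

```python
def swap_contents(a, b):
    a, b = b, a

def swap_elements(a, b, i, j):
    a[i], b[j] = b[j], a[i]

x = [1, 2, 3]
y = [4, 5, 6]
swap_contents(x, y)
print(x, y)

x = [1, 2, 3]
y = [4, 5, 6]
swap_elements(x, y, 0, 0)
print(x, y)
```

Key concept: parameter rebinding vs mutation.
Step by step:
`x = [1, 2, 3]` → x = [1, 2, 3]
`y = [4, 5, 6]` → y = [4, 5, 6]
`swap_contents(x, y)` → no visible change to tracked variables
`print(x, y)` → prints [1, 2, 3] [4, 5, 6]
`x = [1, 2, 3]` → x = [1, 2, 3]
`y = [4, 5, 6]` → y = [4, 5, 6]
`swap_elements(x, y, 0, 0)` → x = [4, 2, 3]; y = [1, 5, 6]
`print(x, y)` → prints [4, 2, 3] [1, 5, 6]

Answer:
[1, 2, 3] [4, 5, 6]
[4, 2, 3] [1, 5, 6]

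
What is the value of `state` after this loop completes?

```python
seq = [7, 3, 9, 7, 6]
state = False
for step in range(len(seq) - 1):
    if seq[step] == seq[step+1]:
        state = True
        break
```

Check consecutive duplicates in [7, 3, 9, 7, 6]
`state` takes the values: False

Answer: False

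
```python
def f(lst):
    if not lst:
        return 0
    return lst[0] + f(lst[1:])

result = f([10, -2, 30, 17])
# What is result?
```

10 + (-2) + 30 + 17 + 0 = 55

Answer: 55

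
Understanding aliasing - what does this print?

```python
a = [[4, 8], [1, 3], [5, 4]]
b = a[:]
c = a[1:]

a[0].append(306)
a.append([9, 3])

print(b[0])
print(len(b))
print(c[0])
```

Key concept: slice with nested mutation.
Step by step:
`a = [[4, 8], [1, 3], [5, 4]]` → a = [[4, 8], [1, 3], [5, 4]]
`b = a[:]` → b = [[4, 8], [1, 3], [5, 4]]
`c = a[1:]` → c = [[1, 3], [5, 4]]
`a[0].append(306)` → a = [[4, 8, 306], [1, 3], [5, 4]]; b = [[4, 8, 306], [1, 3], [5, 4]]
`a.append([9, 3])` → a = [[4, 8, 306], [1, 3], [5, 4], [9, 3]]
`print(b[0])` → prints [4, 8, 306]
`print(len(b))` → prints 3
`print(c[0])` → prints [1, 3]

Answer:
[4, 8, 306]
3
[1, 3]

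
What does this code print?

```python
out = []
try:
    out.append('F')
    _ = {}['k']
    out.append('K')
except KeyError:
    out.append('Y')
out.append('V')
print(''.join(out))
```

Execution trace: 'F' (try body) → 'Y' (except KeyError) → 'V' (after the try/except). Output: FYV

Answer: FYV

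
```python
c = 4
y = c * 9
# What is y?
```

Trace:
`c = 4` → c = 4
`y = c * 9` → y = 36
So y = 36

Answer: 36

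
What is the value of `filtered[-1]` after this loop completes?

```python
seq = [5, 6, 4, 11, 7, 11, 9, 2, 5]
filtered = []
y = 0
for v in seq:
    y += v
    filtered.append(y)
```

Cumulative sum ends at 60
`filtered` takes the values: [] → [5] → [5, 11] → [5, 11, 15] → [5, 11, 15, 26] → [5, 11, 15, 26, 33] → [5, 11, 15, 26, 33, 44] → [5, 11, 15, 26, 33, 44, 53] → [5, 11, 15, 26, 33, 44, 53, 55] → [5, 11, 15, 26, 33, 44, 53, 55, 60]
So `filtered[-1]` = 60

Answer: 60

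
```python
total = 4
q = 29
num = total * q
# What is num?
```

Trace:
`total = 4` → total = 4
`q = 29` → q = 29
`num = total * q` → num = 116
So num = 116

Answer: 116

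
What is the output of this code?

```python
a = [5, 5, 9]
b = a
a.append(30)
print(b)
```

Key concept: basic list aliasing.
Step by step:
`a = [5, 5, 9]` → a = [5, 5, 9]
`b = a` → b = [5, 5, 9] (same object as a)
`a.append(30)` → a = [5, 5, 9, 30] (same object as b); b = [5, 5, 9, 30] (same object as a)
`print(b)` → prints [5, 5, 9, 30]

Answer: [5, 5, 9, 30]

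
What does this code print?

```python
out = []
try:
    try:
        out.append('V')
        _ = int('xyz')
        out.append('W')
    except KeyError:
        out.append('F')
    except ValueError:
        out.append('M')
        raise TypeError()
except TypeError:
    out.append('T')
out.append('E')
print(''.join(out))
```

Execution trace: 'V' (inner try body) → 'M' (inner except ValueError) → 'T' (outer except TypeError) → 'E' (after the try/except). Output: VMTE

Answer: VMTE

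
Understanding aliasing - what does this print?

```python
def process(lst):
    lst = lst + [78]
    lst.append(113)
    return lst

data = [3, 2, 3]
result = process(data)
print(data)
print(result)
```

Key concept: rebinding parameter vs mutation.
Step by step:
`data = [3, 2, 3]` → data = [3, 2, 3]
`result = process(data)` → result = [3, 2, 3, 78, 113]
`print(data)` → prints [3, 2, 3]
`print(result)` → prints [3, 2, 3, 78, 113]

Answer:
[3, 2, 3]
[3, 2, 3, 78, 113]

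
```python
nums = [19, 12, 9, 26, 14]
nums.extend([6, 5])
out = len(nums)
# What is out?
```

Trace:
`nums = [19, 12, 9, 26, 14]` → nums = [19, 12, 9, 26, 14]
`nums.extend([6, 5])` → nums = [19, 12, 9, 26, 14, 6, 5]
`out = len(nums)` → out = 7
So out = 7

Answer: 7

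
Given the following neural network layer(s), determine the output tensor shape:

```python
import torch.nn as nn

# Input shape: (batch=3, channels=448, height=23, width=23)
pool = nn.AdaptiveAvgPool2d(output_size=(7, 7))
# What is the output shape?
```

Input: (3, 448, 23, 23) -> Output: (3, 448, 7, 7)

Answer: (3, 448, 7, 7)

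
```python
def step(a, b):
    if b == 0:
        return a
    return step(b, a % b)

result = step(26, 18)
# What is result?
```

step(26, 18) -> step(18, 8) -> step(8, 2) -> step(2, 0) -> 2

Answer: 2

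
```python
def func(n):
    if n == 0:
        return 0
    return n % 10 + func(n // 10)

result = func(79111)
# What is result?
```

Sum of digits of 79111: 1 + 1 + 1 + 9 + 7 = 19

Answer: 19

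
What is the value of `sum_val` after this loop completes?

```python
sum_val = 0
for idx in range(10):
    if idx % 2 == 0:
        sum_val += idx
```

Sum of even numbers 0 to 9
`sum_val` takes the values: 0 → 2 → 6 → 12 → 20

Answer: 20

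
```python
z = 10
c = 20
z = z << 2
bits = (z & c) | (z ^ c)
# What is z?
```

Trace:
`z = 10` → z = 10
`c = 20` → c = 20
`z = z << 2` → z = 40
`bits = (z & c) | (z ^ c)` → bits = 60
So z = 40

Answer: 40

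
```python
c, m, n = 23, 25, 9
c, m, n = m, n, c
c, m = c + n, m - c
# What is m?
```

Trace:
`c, m, n = 23, 25, 9` → c = 23; m = 25; n = 9
`c, m, n = m, n, c` → c = 25; m = 9; n = 23
`c, m = c + n, m - c` → c = 48; m = -16
So m = -16

Answer: -16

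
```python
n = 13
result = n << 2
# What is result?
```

Trace:
`n = 13` → n = 13
`result = n << 2` → result = 52
So result = 52

Answer: 52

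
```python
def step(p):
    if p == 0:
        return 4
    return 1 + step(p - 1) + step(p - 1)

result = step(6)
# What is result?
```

step(p) = 1 + 2·step(p-1), step(0)=4. Closed form: (4+1)·2^6 - 1 = 319.

Answer: 319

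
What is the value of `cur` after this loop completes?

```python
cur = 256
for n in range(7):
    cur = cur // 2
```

Halve 7 times: 256 // 2^7 = 2
`cur` takes the values: 256 → 128 → 64 → 32 → 16 → 8 → 4 → 2

Answer: 2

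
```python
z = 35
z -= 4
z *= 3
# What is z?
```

Trace:
`z = 35` → z = 35
`z -= 4` → z = 31
`z *= 3` → z = 93
So z = 93

Answer: 93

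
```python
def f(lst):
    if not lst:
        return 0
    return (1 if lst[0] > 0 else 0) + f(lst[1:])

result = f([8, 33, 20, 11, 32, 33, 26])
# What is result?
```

Count of positive elements in [8, 33, 20, 11, 32, 33, 26] = 7

Answer: 7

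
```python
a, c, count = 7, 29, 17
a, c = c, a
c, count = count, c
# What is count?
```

Trace:
`a, c, count = 7, 29, 17` → a = 7; c = 29; count = 17
`a, c = c, a` → a = 29; c = 7
`c, count = count, c` → c = 17; count = 7
So count = 7

Answer: 7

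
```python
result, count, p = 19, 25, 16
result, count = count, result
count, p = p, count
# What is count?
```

Trace:
`result, count, p = 19, 25, 16` → result = 19; count = 25; p = 16
`result, count = count, result` → result = 25; count = 19
`count, p = p, count` → count = 16; p = 19
So count = 16

Answer: 16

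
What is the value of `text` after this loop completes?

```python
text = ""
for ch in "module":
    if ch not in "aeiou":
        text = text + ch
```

Remove vowels from 'module'
`text` takes the values: "" → "m" → "md" → "mdl"

Answer: "mdl"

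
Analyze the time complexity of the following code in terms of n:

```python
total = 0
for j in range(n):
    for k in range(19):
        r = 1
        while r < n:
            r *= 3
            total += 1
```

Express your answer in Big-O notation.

Each loop level contributes: n × 1 × log n. Multiplying the contributions gives O(n log n).

Answer: O(n log n)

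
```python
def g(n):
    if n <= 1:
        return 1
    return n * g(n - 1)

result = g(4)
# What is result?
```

g(4) = 4 * 3 * 2 * 1 = 24

Answer: 24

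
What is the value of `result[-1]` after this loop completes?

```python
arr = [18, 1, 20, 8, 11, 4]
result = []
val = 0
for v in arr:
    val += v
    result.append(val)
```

Cumulative sum ends at 62
`result` takes the values: [] → [18] → [18, 19] → [18, 19, 39] → [18, 19, 39, 47] → [18, 19, 39, 47, 58] → [18, 19, 39, 47, 58, 62]
So `result[-1]` = 62

Answer: 62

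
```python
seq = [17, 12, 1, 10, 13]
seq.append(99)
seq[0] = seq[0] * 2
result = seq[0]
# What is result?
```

Trace:
`seq = [17, 12, 1, 10, 13]` → seq = [17, 12, 1, 10, 13]
`seq.append(99)` → seq = [17, 12, 1, 10, 13, 99]
`seq[0] = seq[0] * 2` → seq = [34, 12, 1, 10, 13, 99]
`result = seq[0]` → result = 34
So result = 34

Answer: 34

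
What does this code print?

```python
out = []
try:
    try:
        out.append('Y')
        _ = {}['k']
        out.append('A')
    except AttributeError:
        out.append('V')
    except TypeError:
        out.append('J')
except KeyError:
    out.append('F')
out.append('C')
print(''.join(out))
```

Execution trace: 'Y' (try body) → 'F' (outer except KeyError) → 'C' (after the try/except). Output: YFC

Answer: YFC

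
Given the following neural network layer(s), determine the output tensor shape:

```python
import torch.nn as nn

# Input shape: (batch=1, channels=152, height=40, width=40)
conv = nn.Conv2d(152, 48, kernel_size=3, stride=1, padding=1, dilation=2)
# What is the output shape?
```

Input: (1, 152, 40, 40) -> Output: (1, 48, 38, 38)

Answer: (1, 48, 38, 38)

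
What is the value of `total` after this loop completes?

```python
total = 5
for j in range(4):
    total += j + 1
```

Start at 5, add 1 to 4 = 15
`total` takes the values: 5 → 6 → 8 → 11 → 15

Answer: 15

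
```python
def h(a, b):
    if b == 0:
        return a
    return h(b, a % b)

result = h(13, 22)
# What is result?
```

h(13, 22) -> h(22, 13) -> h(13, 9) -> h(9, 4) -> h(4, 1) -> h(1, 0) -> 1

Answer: 1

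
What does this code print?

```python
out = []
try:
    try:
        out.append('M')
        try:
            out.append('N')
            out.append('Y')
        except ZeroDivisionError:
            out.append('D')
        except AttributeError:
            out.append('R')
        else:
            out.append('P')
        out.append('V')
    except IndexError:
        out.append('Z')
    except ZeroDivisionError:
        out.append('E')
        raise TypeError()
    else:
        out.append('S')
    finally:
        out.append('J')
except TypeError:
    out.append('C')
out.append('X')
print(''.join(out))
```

Execution trace: 'M' (try body) → 'N' (inner try body) → 'Y' (inner try body, no exception) → 'P' (inner else) → 'V' (try body, no exception) → 'S' (else) → 'J' (finally) → 'X' (after the try/except). Output: MNYPVSJX

Answer: MNYPVSJX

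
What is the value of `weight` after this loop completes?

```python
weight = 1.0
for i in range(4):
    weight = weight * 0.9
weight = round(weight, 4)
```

Exponential decay: 1.0 * 0.9^4
`weight` takes the values: 1.0 → 0.9 → 0.81 → 0.729 → 0.6561

Answer: 0.6561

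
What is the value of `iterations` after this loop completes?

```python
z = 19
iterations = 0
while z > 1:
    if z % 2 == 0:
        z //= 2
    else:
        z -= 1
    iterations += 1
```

Steps to reduce 19 to 1
`iterations` takes the values: 0 → 1 → 2 → 3 → 4 → 5 → 6

Answer: 6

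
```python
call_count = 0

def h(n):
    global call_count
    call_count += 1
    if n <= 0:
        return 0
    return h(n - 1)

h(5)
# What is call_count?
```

Linear recursion stepping by 1: 6 calls from n=5 down to ≤0.

Answer: 6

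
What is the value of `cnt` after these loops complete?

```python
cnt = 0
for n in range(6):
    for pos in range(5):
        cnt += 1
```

6 * 5 = 30
`cnt` takes the values: 0 → 1 → 2 → 3 → 4 → 5 → 6 → 7 → 8 → 9 → 10 → 11 → 12 → 13 → 14 → 15 → 16 → 17 → 18 → 19 → 20 → 21 → 22 → 23 → 24 → 25 → 26 → 27 → 28 → 29 → 30

Answer: 30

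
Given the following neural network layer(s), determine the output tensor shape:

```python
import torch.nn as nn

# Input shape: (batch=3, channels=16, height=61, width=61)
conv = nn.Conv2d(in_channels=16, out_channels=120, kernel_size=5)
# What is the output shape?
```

Input: (3, 16, 61, 61) -> Output: (3, 120, 57, 57)

Answer: (3, 120, 57, 57)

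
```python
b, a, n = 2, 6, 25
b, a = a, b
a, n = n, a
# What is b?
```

Trace:
`b, a, n = 2, 6, 25` → b = 2; a = 6; n = 25
`b, a = a, b` → b = 6; a = 2
`a, n = n, a` → a = 25; n = 2
So b = 6

Answer: 6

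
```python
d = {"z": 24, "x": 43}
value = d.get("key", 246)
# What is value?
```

Trace:
`d = {"z": 24, "x": 43}` → d = {'z': 24, 'x': 43}
`value = d.get("key", 246)` → value = 246
So value = 246

Answer: 246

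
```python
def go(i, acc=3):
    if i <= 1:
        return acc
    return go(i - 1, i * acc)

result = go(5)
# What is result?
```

Accumulator trace (n, acc): (5, 3) -> (4, 15) -> (3, 60) -> (2, 180) -> (1, 360) -> return 360

Answer: 360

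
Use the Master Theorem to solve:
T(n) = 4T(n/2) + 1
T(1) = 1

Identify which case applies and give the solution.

a=4, b=2, f(n)=1. log_2(4) = 2. Since c=0 < 2, Case 1 applies: T(n) = Θ(n^log_b(a)) = O(n^2).

Answer: O(n^2) - Case 1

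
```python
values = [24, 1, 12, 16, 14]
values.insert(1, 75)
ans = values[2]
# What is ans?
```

Trace:
`values = [24, 1, 12, 16, 14]` → values = [24, 1, 12, 16, 14]
`values.insert(1, 75)` → values = [24, 75, 1, 12, 16, 14]
`ans = values[2]` → ans = 1
So ans = 1

Answer: 1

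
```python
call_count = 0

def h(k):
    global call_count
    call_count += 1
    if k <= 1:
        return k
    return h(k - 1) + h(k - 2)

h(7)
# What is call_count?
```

Calls(k) = 1 + Calls(k-1) + Calls(k-2); Calls(0)=Calls(1)=1. For k=7 this gives 41.

Answer: 41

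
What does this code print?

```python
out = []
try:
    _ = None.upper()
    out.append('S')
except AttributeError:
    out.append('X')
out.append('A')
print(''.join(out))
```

Execution trace: 'X' (except AttributeError) → 'A' (after the try/except). Output: XA

Answer: XA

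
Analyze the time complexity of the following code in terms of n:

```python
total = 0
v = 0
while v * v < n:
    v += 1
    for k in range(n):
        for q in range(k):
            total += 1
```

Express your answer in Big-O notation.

Each loop level contributes: √n × n × n. Multiplying the contributions gives O(n^2√n).

Answer: O(n^2√n)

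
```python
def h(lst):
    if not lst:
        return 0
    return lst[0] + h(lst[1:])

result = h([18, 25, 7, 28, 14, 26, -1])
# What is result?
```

18 + 25 + 7 + 28 + 14 + 26 + (-1) + 0 = 117

Answer: 117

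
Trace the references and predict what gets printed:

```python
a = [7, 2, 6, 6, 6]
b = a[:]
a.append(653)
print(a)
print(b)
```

Key concept: slice [:] creates copy.
Step by step:
`a = [7, 2, 6, 6, 6]` → a = [7, 2, 6, 6, 6]
`b = a[:]` → b = [7, 2, 6, 6, 6]
`a.append(653)` → a = [7, 2, 6, 6, 6, 653]
`print(a)` → prints [7, 2, 6, 6, 6, 653]
`print(b)` → prints [7, 2, 6, 6, 6]

Answer:
[7, 2, 6, 6, 6, 653]
[7, 2, 6, 6, 6]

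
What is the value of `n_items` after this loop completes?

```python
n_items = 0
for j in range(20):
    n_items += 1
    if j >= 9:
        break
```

Loop breaks when j reaches 9, n_items is 10
`n_items` takes the values: 0 → 1 → 2 → 3 → 4 → 5 → 6 → 7 → 8 → 9 → 10

Answer: 10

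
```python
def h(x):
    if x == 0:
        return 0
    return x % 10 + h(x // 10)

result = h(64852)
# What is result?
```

Sum of digits of 64852: 2 + 5 + 8 + 4 + 6 = 25

Answer: 25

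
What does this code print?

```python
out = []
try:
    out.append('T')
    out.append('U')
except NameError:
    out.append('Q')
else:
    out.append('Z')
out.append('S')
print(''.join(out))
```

Execution trace: 'T' (try body) → 'U' (try body, no exception) → 'Z' (else) → 'S' (after the try/except). Output: TUZS

Answer: TUZS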